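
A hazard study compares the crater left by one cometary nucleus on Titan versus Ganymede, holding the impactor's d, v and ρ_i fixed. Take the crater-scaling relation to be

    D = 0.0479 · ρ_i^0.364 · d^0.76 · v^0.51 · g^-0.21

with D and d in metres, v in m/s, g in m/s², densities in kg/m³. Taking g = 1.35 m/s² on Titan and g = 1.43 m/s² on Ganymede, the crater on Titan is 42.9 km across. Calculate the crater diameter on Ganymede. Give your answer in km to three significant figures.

All impactor-dependent factors cancel in the ratio, leaving D_Ganymede/D_Titan = (g_Ganymede/g_Titan)^-0.21.
(1.43/1.35)^-0.21 = 1.059^-0.21 = 0.9880
D_Ganymede = 0.9880 × 42.9 km = 42.4 km

D ≈ 42.4 km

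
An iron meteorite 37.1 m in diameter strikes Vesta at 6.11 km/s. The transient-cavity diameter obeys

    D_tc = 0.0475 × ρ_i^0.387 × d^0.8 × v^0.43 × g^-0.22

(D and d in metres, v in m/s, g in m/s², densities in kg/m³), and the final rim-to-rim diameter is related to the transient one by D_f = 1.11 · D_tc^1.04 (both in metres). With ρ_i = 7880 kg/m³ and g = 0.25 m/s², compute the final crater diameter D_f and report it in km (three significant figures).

D_f ≈ 2.37 km

v = 6110 m/s.
ρ_i^0.387 = 7880^0.387 = 32.21
d^0.8 = 37.1^0.8 = 18.01
v^0.43 = 6110^0.43 = 42.46
g^-0.22 = 0.25^-0.22 = 1.357
D_tc = 0.0475 × 32.21 × 18.01 × 42.46 × 1.357 = 1588 m
D_f = 1.11 × (1588)^1.04 = 2367 m
     = 2.367 km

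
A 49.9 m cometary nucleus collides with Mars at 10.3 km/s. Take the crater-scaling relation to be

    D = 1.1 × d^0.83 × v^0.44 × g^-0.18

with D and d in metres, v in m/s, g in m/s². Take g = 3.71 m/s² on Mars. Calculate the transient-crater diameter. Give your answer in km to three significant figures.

D ≈ 1.30 km

In SI units: v = 10300 m/s.
d^0.83 = 49.9^0.83 = 25.67
v^0.44 = 10300^0.44 = 58.30
g^-0.18 = 3.71^-0.18 = 0.7898
D = 1.1 × 25.67 × 58.30 × 0.7898 = 1300 m
   = 1.300 km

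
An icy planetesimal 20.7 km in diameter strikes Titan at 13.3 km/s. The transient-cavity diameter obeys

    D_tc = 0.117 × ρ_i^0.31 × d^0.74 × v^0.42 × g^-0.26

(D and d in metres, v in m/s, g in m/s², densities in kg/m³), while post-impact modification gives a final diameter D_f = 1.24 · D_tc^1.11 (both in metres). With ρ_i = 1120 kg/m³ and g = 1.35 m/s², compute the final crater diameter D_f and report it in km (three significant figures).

D_f ≈ 345 km

In SI: d = 20700 m, v = 13300 m/s.
ρ_i^0.31 = 1120^0.31 = 8.816
d^0.74 = 20700^0.74 = 1562
v^0.42 = 13300^0.42 = 53.95
g^-0.26 = 1.35^-0.26 = 0.9249
D_tc = 0.117 × 8.816 × 1562 × 53.95 × 0.9249 = 80390 m
D_f = 1.24 × (80390)^1.11 = 3.453 × 10^5 m
     = 345.3 km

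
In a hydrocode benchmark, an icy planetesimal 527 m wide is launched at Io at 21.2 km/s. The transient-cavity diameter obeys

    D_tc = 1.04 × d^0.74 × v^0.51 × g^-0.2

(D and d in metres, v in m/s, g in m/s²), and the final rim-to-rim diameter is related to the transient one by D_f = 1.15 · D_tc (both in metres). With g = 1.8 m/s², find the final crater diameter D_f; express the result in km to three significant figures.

D_f ≈ 17.7 km

v = 21200 m/s.
d^0.74 = 527^0.74 = 103.3
v^0.51 = 21200^0.51 = 160.9
g^-0.2 = 1.8^-0.2 = 0.8891
D_tc = 1.04 × 103.3 × 160.9 × 0.8891 = 15370 m
D_f = 1.15 × 15370 = 17676 m
     = 17.68 km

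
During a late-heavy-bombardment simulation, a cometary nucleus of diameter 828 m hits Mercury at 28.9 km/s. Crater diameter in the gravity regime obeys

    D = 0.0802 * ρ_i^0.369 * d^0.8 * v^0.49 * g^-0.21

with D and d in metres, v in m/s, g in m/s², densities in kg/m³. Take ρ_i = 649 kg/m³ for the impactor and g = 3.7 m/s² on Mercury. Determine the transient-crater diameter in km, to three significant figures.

D ≈ 22.0 km

In SI units: v = 28900 m/s.
ρ_i^0.369 = 649^0.369 = 10.91
d^0.8 = 828^0.8 = 216.0
v^0.49 = 28900^0.49 = 153.4
g^-0.21 = 3.7^-0.21 = 0.7598
D = 0.0802 × 10.91 × 216.0 × 153.4 × 0.7598 = 22028 m
   = 22.03 km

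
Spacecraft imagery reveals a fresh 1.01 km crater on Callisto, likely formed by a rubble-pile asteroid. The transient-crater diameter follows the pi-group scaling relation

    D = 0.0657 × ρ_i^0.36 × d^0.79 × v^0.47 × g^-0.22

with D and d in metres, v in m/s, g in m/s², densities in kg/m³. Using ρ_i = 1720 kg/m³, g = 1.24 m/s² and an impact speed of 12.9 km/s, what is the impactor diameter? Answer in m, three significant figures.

d ≈ 25.5 m

Rearranging for d: d = [D / (0.0657 · 1720^0.36 · 12900^0.47 · 1.24^-0.22)]^(1/0.79).
D = 1010 m.
1720^0.36 = 14.61
12900^0.47 = 85.50
1.24^-0.22 = 0.9538
Denominator = 0.0657 × 14.61 × 85.50 × 0.9538 = 78.28
D / 78.28 = 1010 / 78.28 = 12.90
d = 12.90^(1/0.79) = 12.90^1.2658 = 25.46 m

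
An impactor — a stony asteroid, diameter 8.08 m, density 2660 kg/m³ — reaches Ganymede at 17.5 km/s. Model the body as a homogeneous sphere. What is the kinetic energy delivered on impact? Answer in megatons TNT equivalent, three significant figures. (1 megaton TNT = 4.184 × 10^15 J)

v = 17500 m/s.
Mass m = (π/6) ρ d³ = (π/6) × 2660 × (8.08)³ = 7.347 × 10^5 kg
E = ½ m v² = 0.5 × 7.347 × 10^5 × (17500)² = 1.125 × 10^14 J
   = 1.125 × 10^14 / 4.184×10^15 = 0.02689 Mt

E ≈ 0.0269 Mt TNT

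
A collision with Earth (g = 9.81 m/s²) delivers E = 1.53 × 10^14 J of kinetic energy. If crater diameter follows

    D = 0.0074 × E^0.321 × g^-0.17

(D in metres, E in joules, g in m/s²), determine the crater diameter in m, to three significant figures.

D ≈ 179 m

E^0.321 = (1.53 × 10^14)^0.321 = 3.575 × 10^4
g^-0.17 = 9.81^-0.17 = 0.6783
D = 0.0074 × 3.575 × 10^4 × 0.6783 = 179.4 m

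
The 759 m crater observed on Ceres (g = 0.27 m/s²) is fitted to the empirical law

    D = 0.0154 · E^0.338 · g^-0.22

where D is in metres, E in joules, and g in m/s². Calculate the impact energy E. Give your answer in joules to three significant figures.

Rearranging: E = [D / (0.0154 · g^-0.22)]^(1/0.338).
g^-0.22 = 0.27^-0.22 = 1.334
D / (0.0154 × 1.334) = 759 / (0.02054) = 3.695 × 10^4
E = (3.695 × 10^4)^2.9586 = 3.264 × 10^13 J

E ≈ 3.26 × 10^13 J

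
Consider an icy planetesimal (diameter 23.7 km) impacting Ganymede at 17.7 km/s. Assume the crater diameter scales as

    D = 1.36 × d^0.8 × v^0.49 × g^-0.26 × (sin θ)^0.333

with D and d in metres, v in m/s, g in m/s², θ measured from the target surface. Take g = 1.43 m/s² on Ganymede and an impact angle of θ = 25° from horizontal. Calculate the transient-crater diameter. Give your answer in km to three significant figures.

In SI units: d = 23700 m, v = 17700 m/s.
d^0.8 = 23700^0.8 = 3161
v^0.49 = 17700^0.49 = 120.6
g^-0.26 = 1.43^-0.26 = 0.9112
(sin 25°)^0.333 = 0.4226^0.333 = 0.7506
D = 1.36 × 3161 × 120.6 × 0.9112 × 0.7506 = 3.546 × 10^5 m
   = 354.6 km

D ≈ 355 km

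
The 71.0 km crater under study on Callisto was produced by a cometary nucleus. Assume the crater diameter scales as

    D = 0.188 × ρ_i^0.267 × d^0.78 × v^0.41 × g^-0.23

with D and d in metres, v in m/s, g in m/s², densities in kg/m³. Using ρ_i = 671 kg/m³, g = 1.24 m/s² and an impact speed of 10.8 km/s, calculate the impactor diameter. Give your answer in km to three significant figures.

d ≈ 12.3 km

Rearranging for d: d = [D / (0.188 · 671^0.267 · 10800^0.41 · 1.24^-0.23)]^(1/0.78).
D = 71000 m.
671^0.267 = 5.685
10800^0.41 = 45.05
1.24^-0.23 = 0.9517
Denominator = 0.188 × 5.685 × 45.05 × 0.9517 = 45.82
D / 45.82 = 71000 / 45.82 = 1550
d = 1550^(1/0.78) = 1550^1.2821 = 12312 m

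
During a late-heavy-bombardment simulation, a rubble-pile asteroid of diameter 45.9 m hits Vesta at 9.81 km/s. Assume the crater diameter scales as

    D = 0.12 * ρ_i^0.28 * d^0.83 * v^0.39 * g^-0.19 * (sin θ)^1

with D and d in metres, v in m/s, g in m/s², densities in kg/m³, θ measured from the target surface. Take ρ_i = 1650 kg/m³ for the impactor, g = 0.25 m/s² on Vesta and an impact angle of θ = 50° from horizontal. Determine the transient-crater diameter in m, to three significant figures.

In SI units: v = 9810 m/s.
ρ_i^0.28 = 1650^0.28 = 7.960
d^0.83 = 45.9^0.83 = 23.95
v^0.39 = 9810^0.39 = 36.04
g^-0.19 = 0.25^-0.19 = 1.301
(sin 50°)^1 = 0.7660^1 = 0.7660
D = 0.12 × 7.960 × 23.95 × 36.04 × 1.301 × 0.7660 = 821.7 m

D ≈ 822 m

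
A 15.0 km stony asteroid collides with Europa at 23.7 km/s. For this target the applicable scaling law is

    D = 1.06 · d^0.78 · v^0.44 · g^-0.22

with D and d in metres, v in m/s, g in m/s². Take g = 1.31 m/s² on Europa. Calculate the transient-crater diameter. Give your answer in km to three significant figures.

D ≈ 152 km

In SI units: d = 15000 m, v = 23700 m/s.
d^0.78 = 15000^0.78 = 1809
v^0.44 = 23700^0.44 = 84.12
g^-0.22 = 1.31^-0.22 = 0.9423
D = 1.06 × 1809 × 84.12 × 0.9423 = 1.520 × 10^5 m
   = 152.0 km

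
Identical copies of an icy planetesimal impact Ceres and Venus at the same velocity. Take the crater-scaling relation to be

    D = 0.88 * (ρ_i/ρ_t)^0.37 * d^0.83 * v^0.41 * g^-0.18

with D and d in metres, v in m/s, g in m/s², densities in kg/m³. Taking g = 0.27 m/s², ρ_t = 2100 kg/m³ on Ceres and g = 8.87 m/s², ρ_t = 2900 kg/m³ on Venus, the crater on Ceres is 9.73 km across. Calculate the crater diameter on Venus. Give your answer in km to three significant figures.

The impactor-only factors (d, v, ρ_i) cancel in the ratio, leaving D_Venus/D_Ceres = (g_Venus/g_Ceres)^-0.18 · (ρ_t,Ceres/ρ_t,Venus)^0.37.
(8.87/0.27)^-0.18 = 32.85^-0.18 = 0.5334
(2100/2900)^0.37 = 0.7241^0.37 = 0.8874
Ratio = 0.5334 × 0.8874 = 0.4733
D_Venus = 0.4733 × 9.73 km = 4.61 km

D ≈ 4.61 km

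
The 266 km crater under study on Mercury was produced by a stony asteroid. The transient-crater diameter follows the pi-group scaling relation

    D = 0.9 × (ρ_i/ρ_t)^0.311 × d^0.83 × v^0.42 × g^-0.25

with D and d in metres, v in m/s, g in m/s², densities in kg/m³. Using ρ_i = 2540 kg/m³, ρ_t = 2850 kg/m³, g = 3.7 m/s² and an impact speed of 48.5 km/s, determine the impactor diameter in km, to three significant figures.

d ≈ 25.7 km

Rearranging for d: d = [D / (0.9 · (2540/2850)^0.311 · 48500^0.42 · 3.7^-0.25)]^(1/0.83).
D = 266000 m.
(2540/2850)^0.311 = 0.9648
48500^0.42 = 92.90
3.7^-0.25 = 0.7210
Denominator = 0.9 × 0.9648 × 92.90 × 0.7210 = 58.16
D / 58.16 = 266000 / 58.16 = 4574
d = 4574^(1/0.83) = 4574^1.2048 = 25700 m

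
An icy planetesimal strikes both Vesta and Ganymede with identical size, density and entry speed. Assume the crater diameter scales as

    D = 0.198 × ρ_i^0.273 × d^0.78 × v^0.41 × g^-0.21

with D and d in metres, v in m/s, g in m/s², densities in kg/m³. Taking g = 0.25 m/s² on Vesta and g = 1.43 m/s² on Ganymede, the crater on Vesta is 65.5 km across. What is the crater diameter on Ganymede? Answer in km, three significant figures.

D ≈ 45.4 km

All impactor-dependent factors cancel in the ratio, leaving D_Ganymede/D_Vesta = (g_Ganymede/g_Vesta)^-0.21.
(1.43/0.25)^-0.21 = 5.720^-0.21 = 0.6933
D_Ganymede = 0.6933 × 65.5 km = 45.4 km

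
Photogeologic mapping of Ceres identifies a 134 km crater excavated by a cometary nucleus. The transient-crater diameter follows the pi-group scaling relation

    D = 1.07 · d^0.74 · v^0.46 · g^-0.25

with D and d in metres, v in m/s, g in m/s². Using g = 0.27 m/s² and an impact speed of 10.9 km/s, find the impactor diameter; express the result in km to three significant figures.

Rearranging for d: d = [D / (1.07 · 10900^0.46 · 0.27^-0.25)]^(1/0.74).
D = 134000 m.
10900^0.46 = 71.98
0.27^-0.25 = 1.387
Denominator = 1.07 × 71.98 × 1.387 = 106.8
D / 106.8 = 134000 / 106.8 = 1255
d = 1255^(1/0.74) = 1255^1.3514 = 15400 m

d ≈ 15.4 km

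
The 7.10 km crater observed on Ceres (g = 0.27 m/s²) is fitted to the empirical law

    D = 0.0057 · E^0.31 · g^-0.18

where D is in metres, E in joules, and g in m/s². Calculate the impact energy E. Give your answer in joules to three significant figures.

Rearranging: E = [D / (0.0057 · g^-0.18)]^(1/0.31).
D = 7100 m.
g^-0.18 = 0.27^-0.18 = 1.266
D / (0.0057 × 1.266) = 7100 / (7.216 × 10^-3) = 9.839 × 10^5
E = (9.839 × 10^5)^3.2258 = 2.148 × 10^19 J

E ≈ 2.15 × 10^19 J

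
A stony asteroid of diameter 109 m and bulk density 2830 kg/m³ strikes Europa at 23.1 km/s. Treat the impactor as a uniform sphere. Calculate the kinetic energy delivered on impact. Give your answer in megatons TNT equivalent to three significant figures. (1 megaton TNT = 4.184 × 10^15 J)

E ≈ 122 Mt TNT

v = 23100 m/s.
Mass m = (π/6) ρ d³ = (π/6) × 2830 × (109)³ = 1.919 × 10^9 kg
E = ½ m v² = 0.5 × 1.919 × 10^9 × (23100)² = 5.120 × 10^17 J
   = 5.120 × 10^17 / 4.184×10^15 = 122.4 Mt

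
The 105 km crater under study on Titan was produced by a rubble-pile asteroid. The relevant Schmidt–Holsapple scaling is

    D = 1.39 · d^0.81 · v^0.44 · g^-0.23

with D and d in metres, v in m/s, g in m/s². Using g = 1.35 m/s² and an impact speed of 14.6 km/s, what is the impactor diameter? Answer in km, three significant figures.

Rearranging for d: d = [D / (1.39 · 14600^0.44 · 1.35^-0.23)]^(1/0.81).
D = 105000 m.
14600^0.44 = 67.97
1.35^-0.23 = 0.9333
Denominator = 1.39 × 67.97 × 0.9333 = 88.18
D / 88.18 = 105000 / 88.18 = 1191
d = 1191^(1/0.81) = 1191^1.2346 = 6274 m

d ≈ 6.27 km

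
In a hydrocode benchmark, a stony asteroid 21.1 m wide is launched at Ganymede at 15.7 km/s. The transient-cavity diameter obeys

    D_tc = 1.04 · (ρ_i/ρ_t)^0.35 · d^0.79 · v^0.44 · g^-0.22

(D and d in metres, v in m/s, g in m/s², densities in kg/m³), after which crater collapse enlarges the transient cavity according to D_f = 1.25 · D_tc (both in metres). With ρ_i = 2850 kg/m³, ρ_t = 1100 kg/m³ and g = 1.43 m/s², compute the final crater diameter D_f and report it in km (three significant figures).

v = 15700 m/s.
(ρ_i/ρ_t)^0.35 = (2850/1100)^0.35 = 1.395
d^0.79 = 21.1^0.79 = 11.12
v^0.44 = 15700^0.44 = 70.18
g^-0.22 = 1.43^-0.22 = 0.9243
D_tc = 1.04 × 1.395 × 11.12 × 70.18 × 0.9243 = 1046 m
D_f = 1.25 × 1046 = 1308 m
     = 1.308 km

D_f ≈ 1.31 km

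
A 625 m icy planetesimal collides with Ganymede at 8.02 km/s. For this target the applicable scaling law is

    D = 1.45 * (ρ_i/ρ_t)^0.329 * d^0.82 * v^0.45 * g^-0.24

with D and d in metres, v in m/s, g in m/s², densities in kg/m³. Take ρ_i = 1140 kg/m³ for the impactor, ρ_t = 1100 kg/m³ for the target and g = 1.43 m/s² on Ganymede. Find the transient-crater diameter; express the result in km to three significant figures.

In SI units: v = 8020 m/s.
(ρ_i/ρ_t)^0.329 = (1140/1100)^0.329 = 1.012
d^0.82 = 625^0.82 = 196.2
v^0.45 = 8020^0.45 = 57.13
g^-0.24 = 1.43^-0.24 = 0.9177
D = 1.45 × 1.012 × 196.2 × 57.13 × 0.9177 = 15094 m
   = 15.09 km

D ≈ 15.1 km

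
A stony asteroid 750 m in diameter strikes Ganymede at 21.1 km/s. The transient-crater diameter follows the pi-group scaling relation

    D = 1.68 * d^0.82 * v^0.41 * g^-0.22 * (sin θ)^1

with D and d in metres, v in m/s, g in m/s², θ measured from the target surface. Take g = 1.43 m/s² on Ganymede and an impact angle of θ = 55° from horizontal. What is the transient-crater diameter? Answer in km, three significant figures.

In SI units: v = 21100 m/s.
d^0.82 = 750^0.82 = 227.8
v^0.41 = 21100^0.41 = 59.29
g^-0.22 = 1.43^-0.22 = 0.9243
(sin 55°)^1 = 0.8192^1 = 0.8192
D = 1.68 × 227.8 × 59.29 × 0.9243 × 0.8192 = 17181 m
   = 17.18 km

D ≈ 17.2 km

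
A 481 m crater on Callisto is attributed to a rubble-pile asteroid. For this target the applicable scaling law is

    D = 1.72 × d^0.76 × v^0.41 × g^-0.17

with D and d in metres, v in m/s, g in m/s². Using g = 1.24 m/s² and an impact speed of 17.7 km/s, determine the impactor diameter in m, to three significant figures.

d ≈ 8.88 m

Rearranging for d: d = [D / (1.72 · 17700^0.41 · 1.24^-0.17)]^(1/0.76).
17700^0.41 = 55.17
1.24^-0.17 = 0.9641
Denominator = 1.72 × 55.17 × 0.9641 = 91.49
D / 91.49 = 481 / 91.49 = 5.257
d = 5.257^(1/0.76) = 5.257^1.3158 = 8.879 m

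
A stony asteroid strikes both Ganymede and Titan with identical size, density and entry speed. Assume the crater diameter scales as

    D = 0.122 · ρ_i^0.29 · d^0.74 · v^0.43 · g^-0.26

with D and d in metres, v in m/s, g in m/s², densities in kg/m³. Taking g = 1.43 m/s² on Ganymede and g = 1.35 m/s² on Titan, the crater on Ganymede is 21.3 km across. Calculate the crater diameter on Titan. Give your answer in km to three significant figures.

All impactor-dependent factors cancel in the ratio, leaving D_Titan/D_Ganymede = (g_Titan/g_Ganymede)^-0.26.
(1.35/1.43)^-0.26 = 0.9441^-0.26 = 1.015
D_Titan = 1.015 × 21.3 km = 21.6 km

D ≈ 21.6 km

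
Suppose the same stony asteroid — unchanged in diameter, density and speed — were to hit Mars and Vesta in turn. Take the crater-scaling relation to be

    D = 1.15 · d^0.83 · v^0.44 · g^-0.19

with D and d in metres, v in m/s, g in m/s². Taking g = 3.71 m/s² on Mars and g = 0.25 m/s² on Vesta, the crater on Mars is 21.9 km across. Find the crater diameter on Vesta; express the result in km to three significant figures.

All impactor-dependent factors cancel in the ratio, leaving D_Vesta/D_Mars = (g_Vesta/g_Mars)^-0.19.
(0.25/3.71)^-0.19 = 0.06739^-0.19 = 1.669
D_Vesta = 1.669 × 21.9 km = 36.6 km

D ≈ 36.6 km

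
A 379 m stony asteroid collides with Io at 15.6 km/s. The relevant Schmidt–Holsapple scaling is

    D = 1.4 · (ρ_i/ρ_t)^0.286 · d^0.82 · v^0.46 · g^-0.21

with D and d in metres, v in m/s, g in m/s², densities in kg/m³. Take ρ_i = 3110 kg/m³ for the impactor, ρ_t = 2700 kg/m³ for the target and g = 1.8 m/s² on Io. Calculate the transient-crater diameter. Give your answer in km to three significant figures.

In SI units: v = 15600 m/s.
(ρ_i/ρ_t)^0.286 = (3110/2700)^0.286 = 1.041
d^0.82 = 379^0.82 = 130.2
v^0.46 = 15600^0.46 = 84.89
g^-0.21 = 1.8^-0.21 = 0.8839
D = 1.4 × 1.041 × 130.2 × 84.89 × 0.8839 = 14238 m
   = 14.24 km

D ≈ 14.2 km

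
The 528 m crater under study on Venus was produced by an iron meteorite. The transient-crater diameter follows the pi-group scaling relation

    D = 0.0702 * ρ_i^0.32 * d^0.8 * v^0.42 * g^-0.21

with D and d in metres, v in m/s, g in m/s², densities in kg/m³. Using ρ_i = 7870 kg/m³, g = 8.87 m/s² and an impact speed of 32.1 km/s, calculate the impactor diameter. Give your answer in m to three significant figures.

d ≈ 14.8 m

Rearranging for d: d = [D / (0.0702 · 7870^0.32 · 32100^0.42 · 8.87^-0.21)]^(1/0.8).
7870^0.32 = 17.65
32100^0.42 = 78.11
8.87^-0.21 = 0.6323
Denominator = 0.0702 × 17.65 × 78.11 × 0.6323 = 61.19
D / 61.19 = 528 / 61.19 = 8.629
d = 8.629^(1/0.8) = 8.629^1.25 = 14.79 m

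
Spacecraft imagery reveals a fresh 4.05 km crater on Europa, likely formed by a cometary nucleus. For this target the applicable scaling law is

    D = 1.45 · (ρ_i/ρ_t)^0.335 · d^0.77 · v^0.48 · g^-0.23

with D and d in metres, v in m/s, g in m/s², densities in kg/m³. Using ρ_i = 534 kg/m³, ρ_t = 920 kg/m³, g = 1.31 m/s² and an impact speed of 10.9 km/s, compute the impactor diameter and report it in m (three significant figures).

d ≈ 125 m

Rearranging for d: d = [D / (1.45 · (534/920)^0.335 · 10900^0.48 · 1.31^-0.23)]^(1/0.77).
D = 4050 m.
(534/920)^0.335 = 0.8334
10900^0.48 = 86.69
1.31^-0.23 = 0.9398
Denominator = 1.45 × 0.8334 × 86.69 × 0.9398 = 98.45
D / 98.45 = 4050 / 98.45 = 41.14
d = 41.14^(1/0.77) = 41.14^1.2987 = 124.9 m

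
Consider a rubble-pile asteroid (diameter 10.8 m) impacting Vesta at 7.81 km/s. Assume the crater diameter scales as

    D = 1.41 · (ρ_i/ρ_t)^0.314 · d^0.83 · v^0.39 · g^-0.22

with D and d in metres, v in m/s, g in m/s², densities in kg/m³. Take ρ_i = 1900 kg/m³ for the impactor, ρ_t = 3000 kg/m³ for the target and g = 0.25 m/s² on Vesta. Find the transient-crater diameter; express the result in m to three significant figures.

D ≈ 394 m

In SI units: v = 7810 m/s.
(ρ_i/ρ_t)^0.314 = (1900/3000)^0.314 = 0.8664
d^0.83 = 10.8^0.83 = 7.207
v^0.39 = 7810^0.39 = 32.97
g^-0.22 = 0.25^-0.22 = 1.357
D = 1.41 × 0.8664 × 7.207 × 32.97 × 1.357 = 393.9 m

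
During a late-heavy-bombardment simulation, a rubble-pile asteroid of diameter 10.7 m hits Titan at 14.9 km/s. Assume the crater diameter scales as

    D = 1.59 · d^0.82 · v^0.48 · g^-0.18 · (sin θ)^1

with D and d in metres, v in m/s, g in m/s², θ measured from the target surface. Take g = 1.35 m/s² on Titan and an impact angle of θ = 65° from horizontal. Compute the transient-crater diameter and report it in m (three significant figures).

In SI units: v = 14900 m/s.
d^0.82 = 10.7^0.82 = 6.984
v^0.48 = 14900^0.48 = 100.7
g^-0.18 = 1.35^-0.18 = 0.9474
(sin 65°)^1 = 0.9063^1 = 0.9063
D = 1.59 × 6.984 × 100.7 × 0.9474 × 0.9063 = 960.1 m

D ≈ 960 m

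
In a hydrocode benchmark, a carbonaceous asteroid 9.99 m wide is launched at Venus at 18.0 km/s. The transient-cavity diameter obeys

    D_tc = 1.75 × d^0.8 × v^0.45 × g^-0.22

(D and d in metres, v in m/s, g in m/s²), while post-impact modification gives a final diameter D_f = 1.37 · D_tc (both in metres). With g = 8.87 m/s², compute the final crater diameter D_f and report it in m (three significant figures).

v = 18000 m/s.
d^0.8 = 9.99^0.8 = 6.305
v^0.45 = 18000^0.45 = 82.20
g^-0.22 = 8.87^-0.22 = 0.6187
D_tc = 1.75 × 6.305 × 82.20 × 0.6187 = 561.1 m
D_f = 1.37 × 561.1 = 768.7 m

D_f ≈ 769 m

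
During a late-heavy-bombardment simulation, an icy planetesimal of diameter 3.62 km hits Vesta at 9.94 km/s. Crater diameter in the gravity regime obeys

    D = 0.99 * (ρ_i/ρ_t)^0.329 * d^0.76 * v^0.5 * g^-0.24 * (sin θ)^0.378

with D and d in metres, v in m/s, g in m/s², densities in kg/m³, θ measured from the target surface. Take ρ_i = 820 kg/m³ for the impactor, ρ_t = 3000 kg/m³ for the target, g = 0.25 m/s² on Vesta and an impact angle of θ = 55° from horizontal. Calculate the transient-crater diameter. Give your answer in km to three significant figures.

In SI units: d = 3620 m, v = 9940 m/s.
(ρ_i/ρ_t)^0.329 = (820/3000)^0.329 = 0.6526
d^0.76 = 3620^0.76 = 506.5
v^0.5 = 9940^0.5 = 99.70
g^-0.24 = 0.25^-0.24 = 1.395
(sin 55°)^0.378 = 0.8192^0.378 = 0.9274
D = 0.99 × 0.6526 × 506.5 × 99.70 × 1.395 × 0.9274 = 42208 m
   = 42.21 km

D ≈ 42.2 km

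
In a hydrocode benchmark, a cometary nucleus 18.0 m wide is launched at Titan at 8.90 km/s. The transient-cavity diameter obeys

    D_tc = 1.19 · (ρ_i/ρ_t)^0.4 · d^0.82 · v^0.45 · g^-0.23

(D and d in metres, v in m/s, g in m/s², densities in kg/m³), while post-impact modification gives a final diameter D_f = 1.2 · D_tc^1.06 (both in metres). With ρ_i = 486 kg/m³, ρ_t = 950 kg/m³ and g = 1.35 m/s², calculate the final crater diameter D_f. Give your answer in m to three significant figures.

v = 8900 m/s.
(ρ_i/ρ_t)^0.4 = (486/950)^0.4 = 0.7648
d^0.82 = 18^0.82 = 10.70
v^0.45 = 8900^0.45 = 59.87
g^-0.23 = 1.35^-0.23 = 0.9333
D_tc = 1.19 × 0.7648 × 10.70 × 59.87 × 0.9333 = 544.1 m
D_f = 1.2 × (544.1)^1.06 = 952.8 m

D_f ≈ 953 m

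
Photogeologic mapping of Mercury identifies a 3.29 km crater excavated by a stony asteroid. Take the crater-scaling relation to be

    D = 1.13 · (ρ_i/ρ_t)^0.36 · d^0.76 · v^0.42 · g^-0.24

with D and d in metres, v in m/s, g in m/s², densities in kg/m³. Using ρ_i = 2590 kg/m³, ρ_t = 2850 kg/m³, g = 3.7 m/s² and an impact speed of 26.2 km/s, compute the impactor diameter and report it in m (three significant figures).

d ≈ 207 m

Rearranging for d: d = [D / (1.13 · (2590/2850)^0.36 · 26200^0.42 · 3.7^-0.24)]^(1/0.76).
D = 3290 m.
(2590/2850)^0.36 = 0.9661
26200^0.42 = 71.73
3.7^-0.24 = 0.7305
Denominator = 1.13 × 0.9661 × 71.73 × 0.7305 = 57.20
D / 57.20 = 3290 / 57.20 = 57.52
d = 57.52^(1/0.76) = 57.52^1.3158 = 206.8 m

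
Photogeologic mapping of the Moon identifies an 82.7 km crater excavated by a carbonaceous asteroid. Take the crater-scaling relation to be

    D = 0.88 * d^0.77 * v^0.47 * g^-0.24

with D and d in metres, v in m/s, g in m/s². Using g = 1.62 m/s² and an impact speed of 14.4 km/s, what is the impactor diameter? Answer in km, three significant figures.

Rearranging for d: d = [D / (0.88 · 14400^0.47 · 1.62^-0.24)]^(1/0.77).
D = 82700 m.
14400^0.47 = 90.04
1.62^-0.24 = 0.8907
Denominator = 0.88 × 90.04 × 0.8907 = 70.57
D / 70.57 = 82700 / 70.57 = 1172
d = 1172^(1/0.77) = 1172^1.2987 = 9674 m

d ≈ 9.67 km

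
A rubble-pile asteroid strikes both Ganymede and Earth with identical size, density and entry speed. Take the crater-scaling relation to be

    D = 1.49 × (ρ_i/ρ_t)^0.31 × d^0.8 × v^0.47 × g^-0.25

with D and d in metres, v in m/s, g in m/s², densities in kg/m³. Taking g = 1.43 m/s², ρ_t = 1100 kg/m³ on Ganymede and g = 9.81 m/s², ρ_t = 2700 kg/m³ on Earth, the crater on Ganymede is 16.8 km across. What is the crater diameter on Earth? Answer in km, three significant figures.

D ≈ 7.86 km

The impactor-only factors (d, v, ρ_i) cancel in the ratio, leaving D_Earth/D_Ganymede = (g_Earth/g_Ganymede)^-0.25 · (ρ_t,Ganymede/ρ_t,Earth)^0.31.
(9.81/1.43)^-0.25 = 6.860^-0.25 = 0.6179
(1100/2700)^0.31 = 0.4074^0.31 = 0.7570
Ratio = 0.6179 × 0.7570 = 0.4678
D_Earth = 0.4678 × 16.8 km = 7.86 km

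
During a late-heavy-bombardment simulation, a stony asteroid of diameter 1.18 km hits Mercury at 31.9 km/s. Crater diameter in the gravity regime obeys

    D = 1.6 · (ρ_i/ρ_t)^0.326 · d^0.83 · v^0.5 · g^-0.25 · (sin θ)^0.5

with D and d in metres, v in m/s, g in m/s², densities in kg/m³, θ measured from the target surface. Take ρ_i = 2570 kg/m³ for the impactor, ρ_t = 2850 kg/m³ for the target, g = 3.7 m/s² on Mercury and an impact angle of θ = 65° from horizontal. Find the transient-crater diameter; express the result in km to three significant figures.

In SI units: d = 1180 m, v = 31900 m/s.
(ρ_i/ρ_t)^0.326 = (2570/2850)^0.326 = 0.9668
d^0.83 = 1180^0.83 = 354.5
v^0.5 = 31900^0.5 = 178.6
g^-0.25 = 3.7^-0.25 = 0.7210
(sin 65°)^0.5 = 0.9063^0.5 = 0.9520
D = 1.6 × 0.9668 × 354.5 × 178.6 × 0.7210 × 0.9520 = 67224 m
   = 67.22 km

D ≈ 67.2 km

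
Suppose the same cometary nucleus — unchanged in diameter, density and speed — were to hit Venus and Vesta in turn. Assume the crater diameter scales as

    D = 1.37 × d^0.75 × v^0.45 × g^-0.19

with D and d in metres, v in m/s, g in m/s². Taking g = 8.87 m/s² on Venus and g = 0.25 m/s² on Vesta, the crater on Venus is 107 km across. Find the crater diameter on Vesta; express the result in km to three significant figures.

All impactor-dependent factors cancel in the ratio, leaving D_Vesta/D_Venus = (g_Vesta/g_Venus)^-0.19.
(0.25/8.87)^-0.19 = 0.02818^-0.19 = 1.970
D_Vesta = 1.970 × 107 km = 211 km

D ≈ 211 km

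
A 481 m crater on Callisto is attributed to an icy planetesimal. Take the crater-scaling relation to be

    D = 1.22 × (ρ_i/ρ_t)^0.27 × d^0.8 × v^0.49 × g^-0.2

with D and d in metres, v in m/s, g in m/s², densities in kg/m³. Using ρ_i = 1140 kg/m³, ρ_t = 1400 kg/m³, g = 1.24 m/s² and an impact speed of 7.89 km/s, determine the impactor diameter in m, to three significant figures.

Rearranging for d: d = [D / (1.22 · (1140/1400)^0.27 · 7890^0.49 · 1.24^-0.2)]^(1/0.8).
(1140/1400)^0.27 = 0.9460
7890^0.49 = 81.20
1.24^-0.2 = 0.9579
Denominator = 1.22 × 0.9460 × 81.20 × 0.9579 = 89.77
D / 89.77 = 481 / 89.77 = 5.358
d = 5.358^(1/0.8) = 5.358^1.25 = 8.152 m

d ≈ 8.15 m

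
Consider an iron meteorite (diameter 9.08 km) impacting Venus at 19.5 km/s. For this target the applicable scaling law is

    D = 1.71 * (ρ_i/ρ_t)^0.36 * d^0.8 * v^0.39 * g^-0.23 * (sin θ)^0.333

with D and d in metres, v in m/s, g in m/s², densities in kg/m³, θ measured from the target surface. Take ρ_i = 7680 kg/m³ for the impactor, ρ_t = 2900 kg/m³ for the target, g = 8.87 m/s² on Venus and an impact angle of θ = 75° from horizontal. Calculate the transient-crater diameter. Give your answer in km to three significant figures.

D ≈ 100 km

In SI units: d = 9080 m, v = 19500 m/s.
(ρ_i/ρ_t)^0.36 = (7680/2900)^0.36 = 1.420
d^0.8 = 9080^0.8 = 1467
v^0.39 = 19500^0.39 = 47.11
g^-0.23 = 8.87^-0.23 = 0.6053
(sin 75°)^0.333 = 0.9659^0.333 = 0.9885
D = 1.71 × 1.420 × 1467 × 47.11 × 0.6053 × 0.9885 = 1.004 × 10^5 m
   = 100.4 km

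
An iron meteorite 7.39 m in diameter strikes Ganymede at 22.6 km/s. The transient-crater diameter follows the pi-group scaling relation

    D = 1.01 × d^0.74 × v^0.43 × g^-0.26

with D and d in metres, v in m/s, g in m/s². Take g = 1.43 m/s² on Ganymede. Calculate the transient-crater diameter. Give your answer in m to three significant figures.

In SI units: v = 22600 m/s.
d^0.74 = 7.39^0.74 = 4.393
v^0.43 = 22600^0.43 = 74.52
g^-0.26 = 1.43^-0.26 = 0.9112
D = 1.01 × 4.393 × 74.52 × 0.9112 = 301.3 m

D ≈ 301 m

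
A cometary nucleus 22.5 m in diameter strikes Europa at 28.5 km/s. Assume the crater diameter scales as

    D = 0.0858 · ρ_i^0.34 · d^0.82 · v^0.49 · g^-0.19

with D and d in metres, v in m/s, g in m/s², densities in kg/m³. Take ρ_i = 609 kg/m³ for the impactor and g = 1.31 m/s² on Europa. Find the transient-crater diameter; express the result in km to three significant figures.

In SI units: v = 28500 m/s.
ρ_i^0.34 = 609^0.34 = 8.846
d^0.82 = 22.5^0.82 = 12.85
v^0.49 = 28500^0.49 = 152.4
g^-0.19 = 1.31^-0.19 = 0.9500
D = 0.0858 × 8.846 × 12.85 × 152.4 × 0.9500 = 1412 m
   = 1.412 km

D ≈ 1.41 km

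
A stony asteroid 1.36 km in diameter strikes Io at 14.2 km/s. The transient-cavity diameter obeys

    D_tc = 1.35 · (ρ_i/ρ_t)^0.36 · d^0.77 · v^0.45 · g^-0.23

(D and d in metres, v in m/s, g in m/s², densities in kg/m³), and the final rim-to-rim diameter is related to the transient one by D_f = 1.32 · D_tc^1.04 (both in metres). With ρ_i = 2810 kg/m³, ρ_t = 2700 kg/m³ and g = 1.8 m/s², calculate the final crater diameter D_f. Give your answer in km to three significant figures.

In SI: d = 1360 m, v = 14200 m/s.
(ρ_i/ρ_t)^0.36 = (2810/2700)^0.36 = 1.014
d^0.77 = 1360^0.77 = 258.7
v^0.45 = 14200^0.45 = 73.88
g^-0.23 = 1.8^-0.23 = 0.8735
D_tc = 1.35 × 1.014 × 258.7 × 73.88 × 0.8735 = 22850 m
D_f = 1.32 × (22850)^1.04 = 45063 m
     = 45.06 km

D_f ≈ 45.1 km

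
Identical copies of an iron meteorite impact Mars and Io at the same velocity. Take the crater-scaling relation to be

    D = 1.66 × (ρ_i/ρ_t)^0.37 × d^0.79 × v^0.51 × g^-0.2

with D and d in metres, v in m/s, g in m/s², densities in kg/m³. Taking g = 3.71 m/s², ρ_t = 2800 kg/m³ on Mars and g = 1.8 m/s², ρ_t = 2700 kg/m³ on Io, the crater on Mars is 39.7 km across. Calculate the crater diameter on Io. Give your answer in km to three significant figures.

D ≈ 46.5 km

The impactor-only factors (d, v, ρ_i) cancel in the ratio, leaving D_Io/D_Mars = (g_Io/g_Mars)^-0.2 · (ρ_t,Mars/ρ_t,Io)^0.37.
(1.8/3.71)^-0.2 = 0.4852^-0.2 = 1.156
(2800/2700)^0.37 = 1.037^0.37 = 1.014
Ratio = 1.156 × 1.014 = 1.172
D_Io = 1.172 × 39.7 km = 46.5 km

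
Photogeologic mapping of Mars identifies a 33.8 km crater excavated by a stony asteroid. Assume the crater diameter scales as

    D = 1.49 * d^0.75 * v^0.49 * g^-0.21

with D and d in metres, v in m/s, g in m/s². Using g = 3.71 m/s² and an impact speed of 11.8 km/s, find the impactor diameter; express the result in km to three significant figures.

Rearranging for d: d = [D / (1.49 · 11800^0.49 · 3.71^-0.21)]^(1/0.75).
D = 33800 m.
11800^0.49 = 98.91
3.71^-0.21 = 0.7593
Denominator = 1.49 × 98.91 × 0.7593 = 111.9
D / 111.9 = 33800 / 111.9 = 302.1
d = 302.1^(1/0.75) = 302.1^1.3333 = 2027 m

d ≈ 2.03 km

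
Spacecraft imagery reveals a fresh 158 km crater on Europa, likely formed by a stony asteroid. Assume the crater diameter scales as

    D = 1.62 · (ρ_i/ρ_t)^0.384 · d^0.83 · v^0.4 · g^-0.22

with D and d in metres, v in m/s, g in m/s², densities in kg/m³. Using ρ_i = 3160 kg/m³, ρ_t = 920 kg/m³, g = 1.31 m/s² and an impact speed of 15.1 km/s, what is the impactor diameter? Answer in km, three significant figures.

Rearranging for d: d = [D / (1.62 · (3160/920)^0.384 · 15100^0.4 · 1.31^-0.22)]^(1/0.83).
D = 158000 m.
(3160/920)^0.384 = 1.606
15100^0.4 = 46.95
1.31^-0.22 = 0.9423
Denominator = 1.62 × 1.606 × 46.95 × 0.9423 = 115.1
D / 115.1 = 158000 / 115.1 = 1373
d = 1373^(1/0.83) = 1373^1.2048 = 6029 m

d ≈ 6.03 km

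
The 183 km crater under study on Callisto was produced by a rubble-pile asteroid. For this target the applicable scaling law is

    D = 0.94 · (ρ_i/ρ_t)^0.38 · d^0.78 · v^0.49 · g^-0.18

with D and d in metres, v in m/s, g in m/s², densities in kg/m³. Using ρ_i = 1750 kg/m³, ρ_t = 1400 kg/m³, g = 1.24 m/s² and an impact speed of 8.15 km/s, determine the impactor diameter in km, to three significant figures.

d ≈ 19.9 km

Rearranging for d: d = [D / (0.94 · (1750/1400)^0.38 · 8150^0.49 · 1.24^-0.18)]^(1/0.78).
D = 183000 m.
(1750/1400)^0.38 = 1.088
8150^0.49 = 82.50
1.24^-0.18 = 0.9620
Denominator = 0.94 × 1.088 × 82.50 × 0.9620 = 81.17
D / 81.17 = 183000 / 81.17 = 2255
d = 2255^(1/0.78) = 2255^1.2821 = 19910 m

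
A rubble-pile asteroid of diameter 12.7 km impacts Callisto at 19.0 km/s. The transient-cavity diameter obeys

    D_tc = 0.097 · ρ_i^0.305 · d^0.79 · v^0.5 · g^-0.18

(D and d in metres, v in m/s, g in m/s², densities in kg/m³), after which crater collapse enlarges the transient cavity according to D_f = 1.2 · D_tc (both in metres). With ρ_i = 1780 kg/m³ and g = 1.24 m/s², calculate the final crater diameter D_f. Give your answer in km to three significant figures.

D_f ≈ 264 km

In SI: d = 12700 m, v = 19000 m/s.
ρ_i^0.305 = 1780^0.305 = 9.803
d^0.79 = 12700^0.79 = 1746
v^0.5 = 19000^0.5 = 137.8
g^-0.18 = 1.24^-0.18 = 0.9620
D_tc = 0.097 × 9.803 × 1746 × 137.8 × 0.9620 = 2.201 × 10^5 m
D_f = 1.2 × 2.201 × 10^5 = 2.641 × 10^5 m
     = 264.1 km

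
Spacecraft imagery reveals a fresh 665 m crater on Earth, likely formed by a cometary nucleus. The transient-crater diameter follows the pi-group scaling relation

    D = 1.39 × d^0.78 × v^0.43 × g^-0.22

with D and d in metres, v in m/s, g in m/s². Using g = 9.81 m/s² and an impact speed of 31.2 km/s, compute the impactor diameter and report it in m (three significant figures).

Rearranging for d: d = [D / (1.39 · 31200^0.43 · 9.81^-0.22)]^(1/0.78).
31200^0.43 = 85.60
9.81^-0.22 = 0.6051
Denominator = 1.39 × 85.60 × 0.6051 = 72.00
D / 72.00 = 665 / 72.00 = 9.236
d = 9.236^(1/0.78) = 9.236^1.2821 = 17.29 m

d ≈ 17.3 m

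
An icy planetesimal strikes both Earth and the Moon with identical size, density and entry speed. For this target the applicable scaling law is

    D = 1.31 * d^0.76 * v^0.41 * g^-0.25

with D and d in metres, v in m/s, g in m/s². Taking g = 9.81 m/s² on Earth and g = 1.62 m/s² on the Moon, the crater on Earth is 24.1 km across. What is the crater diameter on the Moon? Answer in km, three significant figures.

D ≈ 37.8 km

All impactor-dependent factors cancel in the ratio, leaving D_Moon/D_Earth = (g_Moon/g_Earth)^-0.25.
(1.62/9.81)^-0.25 = 0.1651^-0.25 = 1.569
D_Moon = 1.569 × 24.1 km = 37.8 km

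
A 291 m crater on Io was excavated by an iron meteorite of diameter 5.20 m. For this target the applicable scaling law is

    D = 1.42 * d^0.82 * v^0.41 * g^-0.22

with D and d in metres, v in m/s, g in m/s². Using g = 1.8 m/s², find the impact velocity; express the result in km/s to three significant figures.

Rearranging for v: v = [D / (1.42 · 5.2^0.82 · 1.8^-0.22)]^(1/0.41).
5.2^0.82 = 3.865
1.8^-0.22 = 0.8787
Denominator = 1.42 × 3.865 × 0.8787 = 4.823
D / 4.823 = 291 / 4.823 = 60.34
v = 60.34^(1/0.41) = 60.34^2.439 = 22024 m/s

v ≈ 22.0 km/s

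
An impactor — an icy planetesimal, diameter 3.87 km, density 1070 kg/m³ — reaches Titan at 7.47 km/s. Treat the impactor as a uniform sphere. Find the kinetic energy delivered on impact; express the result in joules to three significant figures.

d = 3870 m; v = 7470 m/s.
Mass m = (π/6) ρ d³ = (π/6) × 1070 × (3870)³ = 3.247 × 10^13 kg
E = ½ m v² = 0.5 × 3.247 × 10^13 × (7470)² = 9.059 × 10^20 J

E ≈ 9.06 × 10^20 J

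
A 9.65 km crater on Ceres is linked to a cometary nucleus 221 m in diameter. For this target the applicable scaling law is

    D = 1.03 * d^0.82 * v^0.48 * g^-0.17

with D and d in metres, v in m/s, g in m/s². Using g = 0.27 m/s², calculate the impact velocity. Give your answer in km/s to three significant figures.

Rearranging for v: v = [D / (1.03 · 221^0.82 · 0.27^-0.17)]^(1/0.48).
D = 9650 m.
221^0.82 = 83.64
0.27^-0.17 = 1.249
Denominator = 1.03 × 83.64 × 1.249 = 107.6
D / 107.6 = 9650 / 107.6 = 89.68
v = 89.68^(1/0.48) = 89.68^2.0833 = 11696 m/s

v ≈ 11.7 km/s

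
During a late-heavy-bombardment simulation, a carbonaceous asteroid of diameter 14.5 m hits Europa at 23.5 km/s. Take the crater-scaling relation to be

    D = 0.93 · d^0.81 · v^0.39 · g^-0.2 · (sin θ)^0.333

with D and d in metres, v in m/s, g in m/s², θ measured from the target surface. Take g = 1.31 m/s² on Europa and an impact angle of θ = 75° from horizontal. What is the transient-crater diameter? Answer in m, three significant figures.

In SI units: v = 23500 m/s.
d^0.81 = 14.5^0.81 = 8.724
v^0.39 = 23500^0.39 = 50.67
g^-0.2 = 1.31^-0.2 = 0.9474
(sin 75°)^0.333 = 0.9659^0.333 = 0.9885
D = 0.93 × 8.724 × 50.67 × 0.9474 × 0.9885 = 385.0 m

D ≈ 385 m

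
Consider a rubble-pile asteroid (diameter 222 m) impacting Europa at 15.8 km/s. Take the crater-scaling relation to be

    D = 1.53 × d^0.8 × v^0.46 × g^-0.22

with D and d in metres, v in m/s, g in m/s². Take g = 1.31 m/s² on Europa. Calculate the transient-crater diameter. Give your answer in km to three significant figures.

D ≈ 9.28 km

In SI units: v = 15800 m/s.
d^0.8 = 222^0.8 = 75.35
v^0.46 = 15800^0.46 = 85.39
g^-0.22 = 1.31^-0.22 = 0.9423
D = 1.53 × 75.35 × 85.39 × 0.9423 = 9276 m
   = 9.276 km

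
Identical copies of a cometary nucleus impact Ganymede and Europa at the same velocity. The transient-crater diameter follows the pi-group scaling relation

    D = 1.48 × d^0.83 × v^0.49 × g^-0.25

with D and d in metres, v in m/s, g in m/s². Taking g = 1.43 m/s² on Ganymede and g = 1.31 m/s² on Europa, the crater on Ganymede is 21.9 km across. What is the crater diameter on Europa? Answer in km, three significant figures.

D ≈ 22.4 km

All impactor-dependent factors cancel in the ratio, leaving D_Europa/D_Ganymede = (g_Europa/g_Ganymede)^-0.25.
(1.31/1.43)^-0.25 = 0.9161^-0.25 = 1.022
D_Europa = 1.022 × 21.9 km = 22.4 km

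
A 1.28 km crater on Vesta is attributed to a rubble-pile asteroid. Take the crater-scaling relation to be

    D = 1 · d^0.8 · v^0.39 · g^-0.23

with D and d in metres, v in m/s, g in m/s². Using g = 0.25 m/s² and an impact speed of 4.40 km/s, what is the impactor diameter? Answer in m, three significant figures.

d ≈ 86.0 m

Rearranging for d: d = [D / (1 · 4400^0.39 · 0.25^-0.23)]^(1/0.8).
D = 1280 m.
4400^0.39 = 26.36
0.25^-0.23 = 1.376
Denominator = 1 × 26.36 × 1.376 = 36.27
D / 36.27 = 1280 / 36.27 = 35.29
d = 35.29^(1/0.8) = 35.29^1.25 = 86.01 m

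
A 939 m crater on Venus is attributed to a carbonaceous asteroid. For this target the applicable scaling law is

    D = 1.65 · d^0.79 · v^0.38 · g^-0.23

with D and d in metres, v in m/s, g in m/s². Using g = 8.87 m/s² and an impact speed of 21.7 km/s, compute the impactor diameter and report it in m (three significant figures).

Rearranging for d: d = [D / (1.65 · 21700^0.38 · 8.87^-0.23)]^(1/0.79).
21700^0.38 = 44.45
8.87^-0.23 = 0.6053
Denominator = 1.65 × 44.45 × 0.6053 = 44.39
D / 44.39 = 939 / 44.39 = 21.15
d = 21.15^(1/0.79) = 21.15^1.2658 = 47.60 m

d ≈ 47.6 m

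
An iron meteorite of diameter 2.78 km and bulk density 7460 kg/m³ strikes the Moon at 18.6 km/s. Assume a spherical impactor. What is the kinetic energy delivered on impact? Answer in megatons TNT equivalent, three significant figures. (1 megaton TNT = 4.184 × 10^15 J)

d = 2780 m; v = 18600 m/s.
Mass m = (π/6) ρ d³ = (π/6) × 7460 × (2780)³ = 8.392 × 10^13 kg
E = ½ m v² = 0.5 × 8.392 × 10^13 × (18600)² = 1.452 × 10^22 J
   = 1.452 × 10^22 / 4.184×10^15 = 3.470 × 10^6 Mt

E ≈ 3.47 × 10^6 Mt TNT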